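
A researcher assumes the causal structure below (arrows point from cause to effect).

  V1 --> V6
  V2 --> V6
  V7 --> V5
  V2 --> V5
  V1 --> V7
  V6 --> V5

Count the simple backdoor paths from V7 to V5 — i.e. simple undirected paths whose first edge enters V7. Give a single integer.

2

A backdoor path from V7 to V5 is any simple undirected path whose first edge points into V7 (i.e. leaves V7 via a parent).
Parents of V7: {V1}.
Enumerating:
  P1: V7 <- V1 -> V6 <- V2 -> V5
  P2: V7 <- V1 -> V6 -> V5
That exhausts the simple backdoor paths. Count: 2.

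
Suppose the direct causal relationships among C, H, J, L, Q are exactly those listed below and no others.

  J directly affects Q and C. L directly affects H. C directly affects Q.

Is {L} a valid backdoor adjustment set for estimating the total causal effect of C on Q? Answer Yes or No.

No

Backdoor paths from C to Q (paths whose first edge points into C):
  P1: C <- J -> Q
Condition 1 (no descendant of C in the set): holds — descendants of C are {Q}; none are in {L}.
Condition 2 (every backdoor path blocked by {L}):
  P1: open — no interior node is in the conditioning set.
{L} does not satisfy the backdoor criterion.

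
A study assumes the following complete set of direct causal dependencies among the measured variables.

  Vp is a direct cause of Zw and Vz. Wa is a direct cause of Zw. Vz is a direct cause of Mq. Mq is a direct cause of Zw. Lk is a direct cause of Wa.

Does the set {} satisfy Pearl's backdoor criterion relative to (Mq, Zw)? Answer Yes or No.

Backdoor paths from Mq to Zw (paths whose first edge points into Mq):
  P1: Mq <- Vz <- Vp -> Zw
Condition 1 (no descendant of Mq in the set): holds — descendants of Mq are {Zw}; none are in {}.
Condition 2 (every backdoor path blocked by {}):
  P1: open — no interior node is in the conditioning set.
{} does not satisfy the backdoor criterion.

No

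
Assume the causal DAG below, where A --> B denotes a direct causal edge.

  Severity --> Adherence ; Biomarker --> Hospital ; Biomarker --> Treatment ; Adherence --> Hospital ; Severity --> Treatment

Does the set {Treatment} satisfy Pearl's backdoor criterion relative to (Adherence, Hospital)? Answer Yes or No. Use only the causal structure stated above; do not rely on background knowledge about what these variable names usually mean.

No

Backdoor paths from Adherence to Hospital (paths whose first edge points into Adherence):
  P1: Adherence <- Severity -> Treatment <- Biomarker -> Hospital
Condition 1 (no descendant of Adherence in the set): holds — descendants of Adherence are {Hospital}; none are in {Treatment}.
Condition 2 (every backdoor path blocked by {Treatment}):
  P1: open — collider(s) Treatment are conditioned on (or have a conditioned descendant) and no non-collider on the path is in the set.
{Treatment} does not satisfy the backdoor criterion.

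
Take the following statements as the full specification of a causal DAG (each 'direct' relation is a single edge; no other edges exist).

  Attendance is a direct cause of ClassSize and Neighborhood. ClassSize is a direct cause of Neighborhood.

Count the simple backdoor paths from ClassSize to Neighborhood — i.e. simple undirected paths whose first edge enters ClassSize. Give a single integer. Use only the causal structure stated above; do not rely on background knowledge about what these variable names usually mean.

A backdoor path from ClassSize to Neighborhood is any simple undirected path whose first edge points into ClassSize (i.e. leaves ClassSize via a parent).
Parents of ClassSize: {Attendance}.
Enumerating:
  P1: ClassSize <- Attendance -> Neighborhood
That exhausts the simple backdoor paths. Count: 1.

1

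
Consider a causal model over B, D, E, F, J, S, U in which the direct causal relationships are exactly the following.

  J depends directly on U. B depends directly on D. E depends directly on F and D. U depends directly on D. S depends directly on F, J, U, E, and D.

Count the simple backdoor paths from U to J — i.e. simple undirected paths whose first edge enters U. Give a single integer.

A backdoor path from U to J is any simple undirected path whose first edge points into U (i.e. leaves U via a parent).
Parents of U: {D}.
Enumerating:
  P1: U <- D -> E <- F -> S <- J
  P2: U <- D -> E -> S <- J
  P3: U <- D -> S <- J
That exhausts the simple backdoor paths. Count: 3.

3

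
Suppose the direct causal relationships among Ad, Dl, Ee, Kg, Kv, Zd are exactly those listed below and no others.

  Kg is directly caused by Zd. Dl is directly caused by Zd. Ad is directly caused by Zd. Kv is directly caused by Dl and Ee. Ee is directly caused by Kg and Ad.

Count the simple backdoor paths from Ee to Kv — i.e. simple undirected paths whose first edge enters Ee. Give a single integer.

2

A backdoor path from Ee to Kv is any simple undirected path whose first edge points into Ee (i.e. leaves Ee via a parent).
Parents of Ee: {Ad, Kg}.
Enumerating:
  P1: Ee <- Ad <- Zd -> Dl -> Kv
  P2: Ee <- Kg <- Zd -> Dl -> Kv
That exhausts the simple backdoor paths. Count: 2.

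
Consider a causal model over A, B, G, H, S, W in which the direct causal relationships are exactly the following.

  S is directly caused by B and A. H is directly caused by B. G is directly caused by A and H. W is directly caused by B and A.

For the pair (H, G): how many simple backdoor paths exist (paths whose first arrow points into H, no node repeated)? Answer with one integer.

2

A backdoor path from H to G is any simple undirected path whose first edge points into H (i.e. leaves H via a parent).
Parents of H: {B}.
Enumerating:
  P1: H <- B -> W <- A -> G
  P2: H <- B -> S <- A -> G
That exhausts the simple backdoor paths. Count: 2.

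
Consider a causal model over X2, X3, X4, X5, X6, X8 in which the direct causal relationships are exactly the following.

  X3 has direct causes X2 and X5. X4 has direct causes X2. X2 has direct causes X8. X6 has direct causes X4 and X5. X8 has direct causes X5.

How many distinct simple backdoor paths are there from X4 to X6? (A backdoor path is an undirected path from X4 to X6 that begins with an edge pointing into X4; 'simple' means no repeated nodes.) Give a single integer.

2

A backdoor path from X4 to X6 is any simple undirected path whose first edge points into X4 (i.e. leaves X4 via a parent).
Parents of X4: {X2}.
Enumerating:
  P1: X4 <- X2 <- X8 <- X5 -> X6
  P2: X4 <- X2 -> X3 <- X5 -> X6
That exhausts the simple backdoor paths. Count: 2.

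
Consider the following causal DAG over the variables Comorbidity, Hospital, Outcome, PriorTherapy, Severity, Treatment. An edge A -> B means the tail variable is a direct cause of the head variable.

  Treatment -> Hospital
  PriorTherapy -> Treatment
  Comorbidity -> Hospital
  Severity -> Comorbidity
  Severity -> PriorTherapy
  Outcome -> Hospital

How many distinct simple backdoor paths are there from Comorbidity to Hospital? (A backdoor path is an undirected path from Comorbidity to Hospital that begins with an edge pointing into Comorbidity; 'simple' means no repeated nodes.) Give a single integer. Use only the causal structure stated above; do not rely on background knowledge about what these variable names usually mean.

A backdoor path from Comorbidity to Hospital is any simple undirected path whose first edge points into Comorbidity (i.e. leaves Comorbidity via a parent).
Parents of Comorbidity: {Severity}.
Enumerating:
  P1: Comorbidity <- Severity -> PriorTherapy -> Treatment -> Hospital
That exhausts the simple backdoor paths. Count: 1.

1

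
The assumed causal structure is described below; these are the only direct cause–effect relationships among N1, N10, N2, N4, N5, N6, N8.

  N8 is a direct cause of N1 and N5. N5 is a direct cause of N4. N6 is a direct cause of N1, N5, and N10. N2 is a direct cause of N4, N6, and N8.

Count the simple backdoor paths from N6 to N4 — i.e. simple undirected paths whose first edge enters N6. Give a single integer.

2

A backdoor path from N6 to N4 is any simple undirected path whose first edge points into N6 (i.e. leaves N6 via a parent).
Parents of N6: {N2}.
Enumerating:
  P1: N6 <- N2 -> N8 -> N5 -> N4
  P2: N6 <- N2 -> N4
That exhausts the simple backdoor paths. Count: 2.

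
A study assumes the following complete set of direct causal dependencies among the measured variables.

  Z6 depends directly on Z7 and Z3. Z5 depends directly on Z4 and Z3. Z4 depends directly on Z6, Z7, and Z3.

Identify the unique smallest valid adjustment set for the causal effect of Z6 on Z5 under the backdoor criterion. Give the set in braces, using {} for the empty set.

Variables eligible for adjustment (non-descendants of Z6, excluding Z6 and Z5): {Z3, Z7}.
Backdoor paths from Z6 to Z5:
  P1: Z6 <- Z7 -> Z4 <- Z3 -> Z5
  P2: Z6 <- Z7 -> Z4 -> Z5
  P3: Z6 <- Z3 -> Z4 -> Z5
  P4: Z6 <- Z3 -> Z5
The empty set is not sufficient: P2 (Z6 <- Z7 -> Z4 -> Z5) has no collider blocking it and no conditioned non-collider, so it is open.
Try {Z3, Z7}:
  P1: blocked at fork node Z7 ∈ conditioning set.
  P2: blocked at fork node Z7 ∈ conditioning set.
  P3: blocked at fork node Z3 ∈ conditioning set.
  P4: blocked at fork node Z3 ∈ conditioning set.
{Z3, Z7} contains no descendant of Z6 and blocks every backdoor path.
Every element of {Z3, Z7} is needed (dropping Z3 leaves P3 open; dropping Z7 leaves P2 open), so no proper subset is valid.
Among all size-2 subsets of the eligible variables, only {Z3, Z7} blocks every backdoor path, so it is the unique smallest valid adjustment set.

{Z3, Z7}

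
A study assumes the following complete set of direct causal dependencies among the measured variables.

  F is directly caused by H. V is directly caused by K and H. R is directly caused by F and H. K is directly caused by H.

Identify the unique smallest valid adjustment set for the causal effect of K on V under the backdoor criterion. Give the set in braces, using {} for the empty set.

{H}

Variables eligible for adjustment (non-descendants of K, excluding K and V): {F, H, R}.
Backdoor paths from K to V:
  P1: K <- H -> V
The empty set is not sufficient: P1 (K <- H -> V) has no collider blocking it and no conditioned non-collider, so it is open.
Try {H}:
  P1: blocked at fork node H ∈ conditioning set.
{H} contains no descendant of K and blocks every backdoor path.
No other singleton works — e.g. {F} leaves P1 open — so {H} is the unique smallest valid adjustment set.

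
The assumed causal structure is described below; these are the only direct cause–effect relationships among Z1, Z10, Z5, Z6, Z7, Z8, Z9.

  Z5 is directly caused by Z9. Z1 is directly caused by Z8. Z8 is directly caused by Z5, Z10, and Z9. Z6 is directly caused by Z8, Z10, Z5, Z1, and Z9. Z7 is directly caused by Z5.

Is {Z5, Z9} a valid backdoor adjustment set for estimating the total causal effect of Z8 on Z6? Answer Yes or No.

No

Backdoor paths from Z8 to Z6 (paths whose first edge points into Z8):
  P1: Z8 <- Z9 -> Z5 -> Z6
  P2: Z8 <- Z9 -> Z6
  P3: Z8 <- Z5 <- Z9 -> Z6
  P4: Z8 <- Z5 -> Z6
  P5: Z8 <- Z10 -> Z6
Condition 1 (no descendant of Z8 in the set): holds — descendants of Z8 are {Z1, Z6}; none are in {Z5, Z9}.
Condition 2 (every backdoor path blocked by {Z5, Z9}):
  P1: blocked at fork node Z9 ∈ conditioning set.
  P2: blocked at fork node Z9 ∈ conditioning set.
  P3: blocked at chain node Z5 ∈ conditioning set.
  P4: blocked at fork node Z5 ∈ conditioning set.
  P5: open — no interior node is in the conditioning set.
{Z5, Z9} does not satisfy the backdoor criterion.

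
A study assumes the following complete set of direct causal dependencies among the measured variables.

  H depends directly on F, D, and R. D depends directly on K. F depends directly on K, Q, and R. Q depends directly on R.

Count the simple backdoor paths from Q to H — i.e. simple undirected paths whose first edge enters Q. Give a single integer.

A backdoor path from Q to H is any simple undirected path whose first edge points into Q (i.e. leaves Q via a parent).
Parents of Q: {R}.
Enumerating:
  P1: Q <- R -> F <- K -> D -> H
  P2: Q <- R -> F -> H
  P3: Q <- R -> H
That exhausts the simple backdoor paths. Count: 3.

3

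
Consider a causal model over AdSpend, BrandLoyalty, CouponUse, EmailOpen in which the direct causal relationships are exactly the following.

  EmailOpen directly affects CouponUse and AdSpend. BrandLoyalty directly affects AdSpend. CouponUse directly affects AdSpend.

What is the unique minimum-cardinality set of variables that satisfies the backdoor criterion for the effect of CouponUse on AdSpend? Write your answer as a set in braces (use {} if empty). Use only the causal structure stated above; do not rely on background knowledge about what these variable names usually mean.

{EmailOpen}

Variables eligible for adjustment (non-descendants of CouponUse, excluding CouponUse and AdSpend): {BrandLoyalty, EmailOpen}.
Backdoor paths from CouponUse to AdSpend:
  P1: CouponUse <- EmailOpen -> AdSpend
The empty set is not sufficient: P1 (CouponUse <- EmailOpen -> AdSpend) has no collider blocking it and no conditioned non-collider, so it is open.
Try {EmailOpen}:
  P1: blocked at fork node EmailOpen ∈ conditioning set.
{EmailOpen} contains no descendant of CouponUse and blocks every backdoor path.
No other singleton works — e.g. {BrandLoyalty} leaves P1 open — so {EmailOpen} is the unique smallest valid adjustment set.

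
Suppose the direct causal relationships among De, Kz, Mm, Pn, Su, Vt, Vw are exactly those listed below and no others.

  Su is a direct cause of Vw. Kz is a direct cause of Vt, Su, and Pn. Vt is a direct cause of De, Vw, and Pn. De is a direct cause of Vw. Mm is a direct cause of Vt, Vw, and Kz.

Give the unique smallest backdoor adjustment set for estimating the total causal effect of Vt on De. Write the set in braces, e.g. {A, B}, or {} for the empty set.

Variables eligible for adjustment (non-descendants of Vt, excluding Vt and De): {Kz, Mm, Su}.
Backdoor paths from Vt to De:
  P1: Vt <- Mm -> Kz -> Su -> Vw <- De
  P2: Vt <- Mm -> Vw <- De
  P3: Vt <- Kz <- Mm -> Vw <- De
  P4: Vt <- Kz -> Su -> Vw <- De
Each backdoor path contains an unconditioned collider, so every path is already blocked with the empty conditioning set:
  P1: blocked at collider Vw (neither it nor any descendant is in the conditioning set).
  P2: blocked at collider Vw (neither it nor any descendant is in the conditioning set).
  P3: blocked at collider Vw (neither it nor any descendant is in the conditioning set).
  P4: blocked at collider Vw (neither it nor any descendant is in the conditioning set).
The empty set is therefore the unique smallest valid set.

{}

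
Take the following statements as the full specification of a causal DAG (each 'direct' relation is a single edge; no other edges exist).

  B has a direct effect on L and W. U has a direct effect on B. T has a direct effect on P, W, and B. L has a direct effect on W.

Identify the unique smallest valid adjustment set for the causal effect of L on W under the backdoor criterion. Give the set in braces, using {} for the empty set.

Variables eligible for adjustment (non-descendants of L, excluding L and W): {B, P, T, U}.
Backdoor paths from L to W:
  P1: L <- B <- T -> W
  P2: L <- B -> W
The empty set is not sufficient: P1 (L <- B <- T -> W) has no collider blocking it and no conditioned non-collider, so it is open.
Try {B}:
  P1: blocked at chain node B ∈ conditioning set.
  P2: blocked at fork node B ∈ conditioning set.
{B} contains no descendant of L and blocks every backdoor path.
No other singleton works — e.g. {U} leaves P1 open — so {B} is the unique smallest valid adjustment set.

{B}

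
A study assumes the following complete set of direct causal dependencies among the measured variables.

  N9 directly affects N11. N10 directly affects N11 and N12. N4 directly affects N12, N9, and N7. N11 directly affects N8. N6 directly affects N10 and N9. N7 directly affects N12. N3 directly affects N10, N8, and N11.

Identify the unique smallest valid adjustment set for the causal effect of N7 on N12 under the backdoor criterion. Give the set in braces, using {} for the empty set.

{N4}

Variables eligible for adjustment (non-descendants of N7, excluding N7 and N12): {N10, N11, N3, N4, N6, N8, N9}.
Backdoor paths from N7 to N12:
  P1: N7 <- N4 -> N9 <- N6 -> N10 -> N12
  P2: N7 <- N4 -> N9 -> N11 <- N3 -> N10 -> N12
  P3: N7 <- N4 -> N9 -> N11 <- N10 -> N12
  P4: N7 <- N4 -> N9 -> N11 -> N8 <- N3 -> N10 -> N12
  P5: N7 <- N4 -> N12
The empty set is not sufficient: P5 (N7 <- N4 -> N12) has no collider blocking it and no conditioned non-collider, so it is open.
Try {N4}:
  P1: blocked at fork node N4 ∈ conditioning set.
  P2: blocked at fork node N4 ∈ conditioning set.
  P3: blocked at fork node N4 ∈ conditioning set.
  P4: blocked at fork node N4 ∈ conditioning set.
  P5: blocked at fork node N4 ∈ conditioning set.
{N4} contains no descendant of N7 and blocks every backdoor path.
No other singleton works — e.g. {N6} leaves P5 open — so {N4} is the unique smallest valid adjustment set.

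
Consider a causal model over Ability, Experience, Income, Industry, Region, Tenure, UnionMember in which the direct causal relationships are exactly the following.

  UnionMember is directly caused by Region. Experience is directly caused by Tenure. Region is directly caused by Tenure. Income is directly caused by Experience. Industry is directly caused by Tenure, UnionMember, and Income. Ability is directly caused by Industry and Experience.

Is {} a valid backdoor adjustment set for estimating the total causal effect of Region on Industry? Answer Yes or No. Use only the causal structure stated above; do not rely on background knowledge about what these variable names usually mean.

Backdoor paths from Region to Industry (paths whose first edge points into Region):
  P1: Region <- Tenure -> Experience -> Income -> Industry
  P2: Region <- Tenure -> Experience -> Ability <- Industry
  P3: Region <- Tenure -> Industry
Condition 1 (no descendant of Region in the set): holds — descendants of Region are {Ability, Industry, UnionMember}; none are in {}.
Condition 2 (every backdoor path blocked by {}):
  P1: open — no interior node is in the conditioning set.
  P2: blocked at collider Ability (neither it nor any descendant is in the conditioning set).
  P3: open — no interior node is in the conditioning set.
{} does not satisfy the backdoor criterion.

No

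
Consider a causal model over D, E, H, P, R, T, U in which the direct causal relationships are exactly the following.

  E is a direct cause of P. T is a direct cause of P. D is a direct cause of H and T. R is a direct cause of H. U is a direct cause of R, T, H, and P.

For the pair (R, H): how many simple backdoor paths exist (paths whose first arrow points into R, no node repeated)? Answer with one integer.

A backdoor path from R to H is any simple undirected path whose first edge points into R (i.e. leaves R via a parent).
Parents of R: {U}.
Enumerating:
  P1: R <- U -> T <- D -> H
  P2: R <- U -> H
  P3: R <- U -> P <- T <- D -> H
That exhausts the simple backdoor paths. Count: 3.

3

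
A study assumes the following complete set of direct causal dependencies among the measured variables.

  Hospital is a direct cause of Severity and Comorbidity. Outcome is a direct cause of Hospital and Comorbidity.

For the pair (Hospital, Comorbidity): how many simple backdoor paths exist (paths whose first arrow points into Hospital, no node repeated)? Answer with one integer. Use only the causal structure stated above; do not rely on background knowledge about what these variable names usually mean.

A backdoor path from Hospital to Comorbidity is any simple undirected path whose first edge points into Hospital (i.e. leaves Hospital via a parent).
Parents of Hospital: {Outcome}.
Enumerating:
  P1: Hospital <- Outcome -> Comorbidity
That exhausts the simple backdoor paths. Count: 1.

1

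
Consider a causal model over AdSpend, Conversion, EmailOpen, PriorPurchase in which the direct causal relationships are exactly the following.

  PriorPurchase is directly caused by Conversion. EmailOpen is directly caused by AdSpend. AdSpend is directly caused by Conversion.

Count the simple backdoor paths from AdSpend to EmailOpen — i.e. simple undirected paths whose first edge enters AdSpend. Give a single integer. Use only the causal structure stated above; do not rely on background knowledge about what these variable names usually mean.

0

A backdoor path from AdSpend to EmailOpen is any simple undirected path whose first edge points into AdSpend (i.e. leaves AdSpend via a parent).
Parents of AdSpend: {Conversion}.
No simple path from any parent of AdSpend reaches EmailOpen without revisiting AdSpend, so there are no backdoor paths.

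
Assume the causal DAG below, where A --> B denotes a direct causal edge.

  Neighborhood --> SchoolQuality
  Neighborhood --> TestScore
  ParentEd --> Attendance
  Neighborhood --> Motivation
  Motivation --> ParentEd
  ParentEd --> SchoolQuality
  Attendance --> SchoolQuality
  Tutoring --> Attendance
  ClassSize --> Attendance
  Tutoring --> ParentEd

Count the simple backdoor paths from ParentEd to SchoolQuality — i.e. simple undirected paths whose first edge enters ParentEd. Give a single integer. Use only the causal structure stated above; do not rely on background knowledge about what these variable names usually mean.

2

A backdoor path from ParentEd to SchoolQuality is any simple undirected path whose first edge points into ParentEd (i.e. leaves ParentEd via a parent).
Parents of ParentEd: {Motivation, Tutoring}.
Enumerating:
  P1: ParentEd <- Tutoring -> Attendance -> SchoolQuality
  P2: ParentEd <- Motivation <- Neighborhood -> SchoolQuality
That exhausts the simple backdoor paths. Count: 2.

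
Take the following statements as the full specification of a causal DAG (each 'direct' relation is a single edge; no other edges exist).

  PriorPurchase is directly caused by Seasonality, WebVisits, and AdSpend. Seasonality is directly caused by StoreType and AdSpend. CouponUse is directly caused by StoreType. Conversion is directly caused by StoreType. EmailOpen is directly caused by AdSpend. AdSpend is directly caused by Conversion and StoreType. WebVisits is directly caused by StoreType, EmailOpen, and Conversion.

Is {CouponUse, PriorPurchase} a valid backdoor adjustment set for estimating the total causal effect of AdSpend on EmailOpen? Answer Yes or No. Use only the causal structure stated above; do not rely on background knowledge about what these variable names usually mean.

No

Backdoor paths from AdSpend to EmailOpen (paths whose first edge points into AdSpend):
  P1: AdSpend <- StoreType -> Conversion -> WebVisits <- EmailOpen
  P2: AdSpend <- StoreType -> WebVisits <- EmailOpen
  P3: AdSpend <- StoreType -> Seasonality -> PriorPurchase <- WebVisits <- EmailOpen
  P4: AdSpend <- Conversion <- StoreType -> WebVisits <- EmailOpen
  P5: AdSpend <- Conversion <- StoreType -> Seasonality -> PriorPurchase <- WebVisits <- EmailOpen
  P6: AdSpend <- Conversion -> WebVisits <- EmailOpen
Condition 1 (no descendant of AdSpend in the set): FAILS — PriorPurchase is a descendant of AdSpend.
Condition 2 (every backdoor path blocked by {CouponUse, PriorPurchase}):
  P1: open — collider(s) WebVisits are conditioned on (or have a conditioned descendant) and no non-collider on the path is in the set.
  P2: open — collider(s) WebVisits are conditioned on (or have a conditioned descendant) and no non-collider on the path is in the set.
  P3: open — collider(s) PriorPurchase are conditioned on (or have a conditioned descendant) and no non-collider on the path is in the set.
  P4: open — collider(s) WebVisits are conditioned on (or have a conditioned descendant) and no non-collider on the path is in the set.
  P5: open — collider(s) PriorPurchase are conditioned on (or have a conditioned descendant) and no non-collider on the path is in the set.
  P6: open — collider(s) WebVisits are conditioned on (or have a conditioned descendant) and no non-collider on the path is in the set.
{CouponUse, PriorPurchase} does not satisfy the backdoor criterion.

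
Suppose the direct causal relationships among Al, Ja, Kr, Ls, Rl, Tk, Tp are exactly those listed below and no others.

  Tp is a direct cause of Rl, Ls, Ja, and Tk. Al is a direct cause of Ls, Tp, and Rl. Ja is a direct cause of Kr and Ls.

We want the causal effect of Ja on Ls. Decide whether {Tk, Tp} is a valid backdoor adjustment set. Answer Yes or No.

Backdoor paths from Ja to Ls (paths whose first edge points into Ja):
  P1: Ja <- Tp <- Al -> Ls
  P2: Ja <- Tp -> Rl <- Al -> Ls
  P3: Ja <- Tp -> Ls
Condition 1 (no descendant of Ja in the set): holds — descendants of Ja are {Kr, Ls}; none are in {Tk, Tp}.
Condition 2 (every backdoor path blocked by {Tk, Tp}):
  P1: blocked at chain node Tp ∈ conditioning set.
  P2: blocked at fork node Tp ∈ conditioning set.
  P3: blocked at fork node Tp ∈ conditioning set.
{Tk, Tp} satisfies the backdoor criterion.

Yes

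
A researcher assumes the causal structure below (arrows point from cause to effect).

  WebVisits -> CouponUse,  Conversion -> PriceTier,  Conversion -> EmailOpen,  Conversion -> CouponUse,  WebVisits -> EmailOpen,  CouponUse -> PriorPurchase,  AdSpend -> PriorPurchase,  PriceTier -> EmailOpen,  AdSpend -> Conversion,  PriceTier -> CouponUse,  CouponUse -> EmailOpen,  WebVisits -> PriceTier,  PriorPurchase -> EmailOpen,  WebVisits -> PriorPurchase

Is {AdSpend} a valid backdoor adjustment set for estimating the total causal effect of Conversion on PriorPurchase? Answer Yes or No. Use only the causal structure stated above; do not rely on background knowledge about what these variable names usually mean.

Backdoor paths from Conversion to PriorPurchase (paths whose first edge points into Conversion):
  P1: Conversion <- AdSpend -> PriorPurchase
Condition 1 (no descendant of Conversion in the set): holds — descendants of Conversion are {CouponUse, EmailOpen, PriceTier, PriorPurchase}; none are in {AdSpend}.
Condition 2 (every backdoor path blocked by {AdSpend}):
  P1: blocked at fork node AdSpend ∈ conditioning set.
{AdSpend} satisfies the backdoor criterion.

Yes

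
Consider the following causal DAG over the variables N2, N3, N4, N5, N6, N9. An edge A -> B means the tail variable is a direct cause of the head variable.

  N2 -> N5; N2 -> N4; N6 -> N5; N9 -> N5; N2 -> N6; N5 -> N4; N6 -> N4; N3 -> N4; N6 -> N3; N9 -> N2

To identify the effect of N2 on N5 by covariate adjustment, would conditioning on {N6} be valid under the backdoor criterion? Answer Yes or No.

Backdoor paths from N2 to N5 (paths whose first edge points into N2):
  P1: N2 <- N9 -> N5
Condition 1 (no descendant of N2 in the set): FAILS — N6 is a descendant of N2.
Condition 2 (every backdoor path blocked by {N6}):
  P1: open — no interior node is in the conditioning set.
{N6} does not satisfy the backdoor criterion.

No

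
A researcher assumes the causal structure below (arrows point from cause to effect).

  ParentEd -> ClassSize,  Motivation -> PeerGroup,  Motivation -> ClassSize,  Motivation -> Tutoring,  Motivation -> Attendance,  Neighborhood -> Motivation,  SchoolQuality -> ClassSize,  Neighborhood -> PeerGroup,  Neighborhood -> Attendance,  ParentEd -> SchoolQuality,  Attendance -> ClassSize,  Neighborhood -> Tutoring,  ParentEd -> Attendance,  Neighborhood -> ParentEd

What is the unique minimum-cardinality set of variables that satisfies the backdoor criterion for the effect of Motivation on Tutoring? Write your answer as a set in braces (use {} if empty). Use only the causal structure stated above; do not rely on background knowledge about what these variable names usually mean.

{Neighborhood}

Variables eligible for adjustment (non-descendants of Motivation, excluding Motivation and Tutoring): {Neighborhood, ParentEd, SchoolQuality}.
Backdoor paths from Motivation to Tutoring:
  P1: Motivation <- Neighborhood -> Tutoring
The empty set is not sufficient: P1 (Motivation <- Neighborhood -> Tutoring) has no collider blocking it and no conditioned non-collider, so it is open.
Try {Neighborhood}:
  P1: blocked at fork node Neighborhood ∈ conditioning set.
{Neighborhood} contains no descendant of Motivation and blocks every backdoor path.
No other singleton works — e.g. {ParentEd} leaves P1 open — so {Neighborhood} is the unique smallest valid adjustment set.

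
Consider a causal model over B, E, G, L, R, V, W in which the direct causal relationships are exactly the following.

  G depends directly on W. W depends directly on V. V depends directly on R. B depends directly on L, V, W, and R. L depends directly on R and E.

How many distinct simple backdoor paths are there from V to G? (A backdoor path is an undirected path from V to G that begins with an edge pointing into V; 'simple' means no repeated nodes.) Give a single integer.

A backdoor path from V to G is any simple undirected path whose first edge points into V (i.e. leaves V via a parent).
Parents of V: {R}.
Enumerating:
  P1: V <- R -> L -> B <- W -> G
  P2: V <- R -> B <- W -> G
That exhausts the simple backdoor paths. Count: 2.

2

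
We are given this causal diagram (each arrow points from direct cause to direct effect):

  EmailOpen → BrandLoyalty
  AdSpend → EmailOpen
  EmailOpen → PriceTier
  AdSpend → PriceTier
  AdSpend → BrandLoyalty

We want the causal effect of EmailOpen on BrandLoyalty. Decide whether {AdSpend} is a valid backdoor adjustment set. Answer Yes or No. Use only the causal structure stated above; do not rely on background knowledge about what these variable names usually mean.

Backdoor paths from EmailOpen to BrandLoyalty (paths whose first edge points into EmailOpen):
  P1: EmailOpen <- AdSpend -> BrandLoyalty
Condition 1 (no descendant of EmailOpen in the set): holds — descendants of EmailOpen are {BrandLoyalty, PriceTier}; none are in {AdSpend}.
Condition 2 (every backdoor path blocked by {AdSpend}):
  P1: blocked at fork node AdSpend ∈ conditioning set.
{AdSpend} satisfies the backdoor criterion.

Yes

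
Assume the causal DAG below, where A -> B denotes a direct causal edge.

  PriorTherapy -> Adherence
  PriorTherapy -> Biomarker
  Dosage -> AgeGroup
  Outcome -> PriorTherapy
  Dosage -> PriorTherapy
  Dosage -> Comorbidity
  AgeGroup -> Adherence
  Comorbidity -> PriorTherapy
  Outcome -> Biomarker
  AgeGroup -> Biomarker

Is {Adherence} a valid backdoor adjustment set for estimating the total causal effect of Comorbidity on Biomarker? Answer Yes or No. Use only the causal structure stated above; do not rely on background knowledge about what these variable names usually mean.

Backdoor paths from Comorbidity to Biomarker (paths whose first edge points into Comorbidity):
  P1: Comorbidity <- Dosage -> AgeGroup -> Biomarker
  P2: Comorbidity <- Dosage -> AgeGroup -> Adherence <- PriorTherapy <- Outcome -> Biomarker
  P3: Comorbidity <- Dosage -> AgeGroup -> Adherence <- PriorTherapy -> Biomarker
  P4: Comorbidity <- Dosage -> PriorTherapy <- Outcome -> Biomarker
  P5: Comorbidity <- Dosage -> PriorTherapy -> Biomarker
  P6: Comorbidity <- Dosage -> PriorTherapy -> Adherence <- AgeGroup -> Biomarker
Condition 1 (no descendant of Comorbidity in the set): FAILS — Adherence is a descendant of Comorbidity.
Condition 2 (every backdoor path blocked by {Adherence}):
  P1: open — no interior node is in the conditioning set.
  P2: open — collider(s) Adherence are conditioned on (or have a conditioned descendant) and no non-collider on the path is in the set.
  P3: open — collider(s) Adherence are conditioned on (or have a conditioned descendant) and no non-collider on the path is in the set.
  P4: open — collider(s) PriorTherapy are conditioned on (or have a conditioned descendant) and no non-collider on the path is in the set.
  P5: open — no interior node is in the conditioning set.
  P6: open — collider(s) Adherence are conditioned on (or have a conditioned descendant) and no non-collider on the path is in the set.
{Adherence} does not satisfy the backdoor criterion.

No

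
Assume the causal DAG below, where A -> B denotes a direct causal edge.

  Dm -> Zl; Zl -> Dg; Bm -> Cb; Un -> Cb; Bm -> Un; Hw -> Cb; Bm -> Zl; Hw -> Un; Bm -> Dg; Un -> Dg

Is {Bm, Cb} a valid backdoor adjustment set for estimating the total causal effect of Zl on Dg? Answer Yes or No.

Backdoor paths from Zl to Dg (paths whose first edge points into Zl):
  P1: Zl <- Bm -> Un -> Dg
  P2: Zl <- Bm -> Dg
  P3: Zl <- Bm -> Cb <- Hw -> Un -> Dg
  P4: Zl <- Bm -> Cb <- Un -> Dg
Condition 1 (no descendant of Zl in the set): holds — descendants of Zl are {Dg}; none are in {Bm, Cb}.
Condition 2 (every backdoor path blocked by {Bm, Cb}):
  P1: blocked at fork node Bm ∈ conditioning set.
  P2: blocked at fork node Bm ∈ conditioning set.
  P3: blocked at fork node Bm ∈ conditioning set.
  P4: blocked at fork node Bm ∈ conditioning set.
{Bm, Cb} satisfies the backdoor criterion.

Yes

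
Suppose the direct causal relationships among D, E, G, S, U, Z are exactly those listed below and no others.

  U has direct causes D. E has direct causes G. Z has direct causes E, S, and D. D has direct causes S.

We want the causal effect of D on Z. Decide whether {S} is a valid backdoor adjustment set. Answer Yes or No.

Yes

Backdoor paths from D to Z (paths whose first edge points into D):
  P1: D <- S -> Z
Condition 1 (no descendant of D in the set): holds — descendants of D are {U, Z}; none are in {S}.
Condition 2 (every backdoor path blocked by {S}):
  P1: blocked at fork node S ∈ conditioning set.
{S} satisfies the backdoor criterion.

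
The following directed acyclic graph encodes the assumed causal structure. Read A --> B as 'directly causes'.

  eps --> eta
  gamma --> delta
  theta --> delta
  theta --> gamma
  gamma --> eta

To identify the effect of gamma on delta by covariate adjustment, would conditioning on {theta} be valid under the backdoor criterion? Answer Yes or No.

Yes

Backdoor paths from gamma to delta (paths whose first edge points into gamma):
  P1: gamma <- theta -> delta
Condition 1 (no descendant of gamma in the set): holds — descendants of gamma are {delta, eta}; none are in {theta}.
Condition 2 (every backdoor path blocked by {theta}):
  P1: blocked at fork node theta ∈ conditioning set.
{theta} satisfies the backdoor criterion.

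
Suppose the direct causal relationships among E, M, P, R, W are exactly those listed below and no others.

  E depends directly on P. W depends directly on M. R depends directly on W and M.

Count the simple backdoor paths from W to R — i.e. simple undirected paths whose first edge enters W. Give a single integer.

1

A backdoor path from W to R is any simple undirected path whose first edge points into W (i.e. leaves W via a parent).
Parents of W: {M}.
Enumerating:
  P1: W <- M -> R
That exhausts the simple backdoor paths. Count: 1.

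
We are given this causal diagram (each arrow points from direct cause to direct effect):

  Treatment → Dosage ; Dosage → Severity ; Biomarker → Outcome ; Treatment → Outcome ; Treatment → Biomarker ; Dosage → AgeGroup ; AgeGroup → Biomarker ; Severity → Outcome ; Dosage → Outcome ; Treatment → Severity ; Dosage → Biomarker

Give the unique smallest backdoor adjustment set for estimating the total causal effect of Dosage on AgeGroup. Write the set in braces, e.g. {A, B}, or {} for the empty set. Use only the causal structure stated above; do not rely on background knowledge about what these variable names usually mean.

{}

Variables eligible for adjustment (non-descendants of Dosage, excluding Dosage and AgeGroup): {Treatment}.
Backdoor paths from Dosage to AgeGroup:
  P1: Dosage <- Treatment -> Severity -> Outcome <- Biomarker <- AgeGroup
  P2: Dosage <- Treatment -> Biomarker <- AgeGroup
  P3: Dosage <- Treatment -> Outcome <- Biomarker <- AgeGroup
Each backdoor path contains an unconditioned collider, so every path is already blocked with the empty conditioning set:
  P1: blocked at collider Outcome (neither it nor any descendant is in the conditioning set).
  P2: blocked at collider Biomarker (neither it nor any descendant is in the conditioning set).
  P3: blocked at collider Outcome (neither it nor any descendant is in the conditioning set).
The empty set is therefore the unique smallest valid set.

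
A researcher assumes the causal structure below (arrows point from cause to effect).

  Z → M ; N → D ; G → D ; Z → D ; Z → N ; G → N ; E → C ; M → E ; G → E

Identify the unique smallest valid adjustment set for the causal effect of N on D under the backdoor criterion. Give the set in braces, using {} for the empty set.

{G, Z}

Variables eligible for adjustment (non-descendants of N, excluding N and D): {C, E, G, M, Z}.
Backdoor paths from N to D:
  P1: N <- Z -> M -> E <- G -> D
  P2: N <- Z -> D
  P3: N <- G -> D
  P4: N <- G -> E <- M <- Z -> D
The empty set is not sufficient: P2 (N <- Z -> D) has no collider blocking it and no conditioned non-collider, so it is open.
Try {G, Z}:
  P1: blocked at fork node Z ∈ conditioning set.
  P2: blocked at fork node Z ∈ conditioning set.
  P3: blocked at fork node G ∈ conditioning set.
  P4: blocked at fork node G ∈ conditioning set.
{G, Z} contains no descendant of N and blocks every backdoor path.
Every element of {G, Z} is needed (dropping G leaves P3 open; dropping Z leaves P2 open), so no proper subset is valid.
Among all size-2 subsets of the eligible variables, only {G, Z} blocks every backdoor path, so it is the unique smallest valid adjustment set.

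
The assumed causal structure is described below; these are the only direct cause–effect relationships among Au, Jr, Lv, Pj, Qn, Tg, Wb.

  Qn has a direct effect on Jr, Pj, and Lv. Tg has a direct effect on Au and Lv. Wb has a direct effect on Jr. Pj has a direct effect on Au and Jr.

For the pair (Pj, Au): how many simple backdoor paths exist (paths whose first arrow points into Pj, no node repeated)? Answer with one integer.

1

A backdoor path from Pj to Au is any simple undirected path whose first edge points into Pj (i.e. leaves Pj via a parent).
Parents of Pj: {Qn}.
Enumerating:
  P1: Pj <- Qn -> Lv <- Tg -> Au
That exhausts the simple backdoor paths. Count: 1.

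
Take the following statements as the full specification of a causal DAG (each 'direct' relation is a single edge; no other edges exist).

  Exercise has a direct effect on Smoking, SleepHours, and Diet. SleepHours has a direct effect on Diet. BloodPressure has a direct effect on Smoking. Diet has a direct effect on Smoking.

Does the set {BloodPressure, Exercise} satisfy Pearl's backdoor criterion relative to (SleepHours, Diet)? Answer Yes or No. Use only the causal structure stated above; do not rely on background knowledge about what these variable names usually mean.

Backdoor paths from SleepHours to Diet (paths whose first edge points into SleepHours):
  P1: SleepHours <- Exercise -> Diet
  P2: SleepHours <- Exercise -> Smoking <- Diet
Condition 1 (no descendant of SleepHours in the set): holds — descendants of SleepHours are {Diet, Smoking}; none are in {BloodPressure, Exercise}.
Condition 2 (every backdoor path blocked by {BloodPressure, Exercise}):
  P1: blocked at fork node Exercise ∈ conditioning set.
  P2: blocked at fork node Exercise ∈ conditioning set.
{BloodPressure, Exercise} satisfies the backdoor criterion.

Yes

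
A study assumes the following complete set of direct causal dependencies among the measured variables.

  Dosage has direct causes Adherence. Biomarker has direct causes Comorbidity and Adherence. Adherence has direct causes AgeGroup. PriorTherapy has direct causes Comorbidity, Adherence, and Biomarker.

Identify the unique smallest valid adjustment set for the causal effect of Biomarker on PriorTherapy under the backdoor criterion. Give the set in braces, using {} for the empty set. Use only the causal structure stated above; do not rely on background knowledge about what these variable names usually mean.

{Adherence, Comorbidity}

Variables eligible for adjustment (non-descendants of Biomarker, excluding Biomarker and PriorTherapy): {Adherence, AgeGroup, Comorbidity, Dosage}.
Backdoor paths from Biomarker to PriorTherapy:
  P1: Biomarker <- Adherence -> PriorTherapy
  P2: Biomarker <- Comorbidity -> PriorTherapy
The empty set is not sufficient: P1 (Biomarker <- Adherence -> PriorTherapy) has no collider blocking it and no conditioned non-collider, so it is open.
Try {Adherence, Comorbidity}:
  P1: blocked at fork node Adherence ∈ conditioning set.
  P2: blocked at fork node Comorbidity ∈ conditioning set.
{Adherence, Comorbidity} contains no descendant of Biomarker and blocks every backdoor path.
Every element of {Adherence, Comorbidity} is needed (dropping Adherence leaves P1 open; dropping Comorbidity leaves P2 open), so no proper subset is valid.
Among all size-2 subsets of the eligible variables, only {Adherence, Comorbidity} blocks every backdoor path, so it is the unique smallest valid adjustment set.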